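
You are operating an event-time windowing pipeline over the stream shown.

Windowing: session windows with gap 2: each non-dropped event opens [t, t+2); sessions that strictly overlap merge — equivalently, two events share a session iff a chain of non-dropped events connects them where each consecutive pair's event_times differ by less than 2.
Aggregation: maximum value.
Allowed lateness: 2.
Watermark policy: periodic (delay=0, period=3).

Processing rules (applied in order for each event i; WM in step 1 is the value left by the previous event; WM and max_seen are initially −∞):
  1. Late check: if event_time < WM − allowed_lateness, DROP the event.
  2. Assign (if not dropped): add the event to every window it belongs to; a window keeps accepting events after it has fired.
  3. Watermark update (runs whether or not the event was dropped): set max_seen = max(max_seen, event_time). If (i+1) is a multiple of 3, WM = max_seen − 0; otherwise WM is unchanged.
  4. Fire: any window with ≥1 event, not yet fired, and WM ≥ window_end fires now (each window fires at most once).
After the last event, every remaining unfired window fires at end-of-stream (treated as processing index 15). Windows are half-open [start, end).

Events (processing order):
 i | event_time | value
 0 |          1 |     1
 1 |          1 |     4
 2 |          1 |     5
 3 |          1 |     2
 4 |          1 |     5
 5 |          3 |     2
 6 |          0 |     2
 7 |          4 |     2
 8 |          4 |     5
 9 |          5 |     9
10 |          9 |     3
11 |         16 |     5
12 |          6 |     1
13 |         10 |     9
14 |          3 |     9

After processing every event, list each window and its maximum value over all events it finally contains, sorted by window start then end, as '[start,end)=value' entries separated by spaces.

i=0 t=1 v=1: → [1,3); WM=−∞
i=1 t=1 v=4: → [1,3); WM=−∞
i=2 t=1 v=5: → [1,3); WM=1
i=3 t=1 v=2: → [1,3); WM=1
i=4 t=1 v=5: → [1,3); WM=1
i=5 t=3 v=2: → [3,5); WM=3
i=6 t=0 v=2: DROP (t<3-2); WM=3
i=7 t=4 v=2: → [3,6); WM=3
i=8 t=4 v=5: → [3,6); WM=4
i=9 t=5 v=9: → [3,7); WM=4
i=10 t=9 v=3: → [9,11); WM=4
i=11 t=16 v=5: → [16,18); WM=16
i=12 t=6 v=1: DROP (t<16-2); WM=16
i=13 t=10 v=9: DROP (t<16-2); WM=16
i=14 t=3 v=9: DROP (t<16-2); WM=16

[1,3)=5 [3,7)=9 [9,11)=3 [16,18)=5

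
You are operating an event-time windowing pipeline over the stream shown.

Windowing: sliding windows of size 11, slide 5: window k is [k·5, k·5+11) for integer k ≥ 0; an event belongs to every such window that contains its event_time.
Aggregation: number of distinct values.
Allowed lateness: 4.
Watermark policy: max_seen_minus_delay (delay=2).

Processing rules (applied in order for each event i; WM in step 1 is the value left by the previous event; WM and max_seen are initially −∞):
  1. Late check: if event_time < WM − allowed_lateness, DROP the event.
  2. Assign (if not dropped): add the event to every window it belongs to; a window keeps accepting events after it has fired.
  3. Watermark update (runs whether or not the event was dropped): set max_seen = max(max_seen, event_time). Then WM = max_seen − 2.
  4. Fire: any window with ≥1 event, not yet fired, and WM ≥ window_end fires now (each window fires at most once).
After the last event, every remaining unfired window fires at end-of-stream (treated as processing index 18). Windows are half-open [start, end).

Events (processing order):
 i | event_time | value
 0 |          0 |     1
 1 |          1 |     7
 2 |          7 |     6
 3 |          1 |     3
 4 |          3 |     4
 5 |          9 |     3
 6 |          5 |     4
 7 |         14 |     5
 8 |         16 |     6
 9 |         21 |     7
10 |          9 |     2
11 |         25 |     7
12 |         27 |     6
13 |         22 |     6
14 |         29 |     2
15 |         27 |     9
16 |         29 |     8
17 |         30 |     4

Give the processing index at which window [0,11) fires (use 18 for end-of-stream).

i=0 t=0 v=1: → [0,11); WM=-2
i=1 t=1 v=7: → [0,11); WM=-1
i=2 t=7 v=6: → [5,16),[0,11); WM=5
i=3 t=1 v=3: → [0,11); WM=5
i=4 t=3 v=4: → [0,11); WM=5
i=5 t=9 v=3: → [5,16),[0,11); WM=7
i=6 t=5 v=4: → [5,16),[0,11); WM=7
i=7 t=14 v=5: → [10,21),[5,16); WM=12; [0,11) fires=5
i=8 t=16 v=6: → [15,26),[10,21); WM=14
i=9 t=21 v=7: → [20,31),[15,26); WM=19; [5,16) fires=4
i=10 t=9 v=2: DROP (t<19-4); WM=19
i=11 t=25 v=7: → [25,36),[20,31),[15,26); WM=23; [10,21) fires=2
i=12 t=27 v=6: → [25,36),[20,31); WM=25
i=13 t=22 v=6: → [20,31),[15,26); WM=25
i=14 t=29 v=2: → [25,36),[20,31); WM=27; [15,26) fires=2
i=15 t=27 v=9: → [25,36),[20,31); WM=27
i=16 t=29 v=8: → [25,36),[20,31); WM=27
i=17 t=30 v=4: → [30,41),[25,36),[20,31); WM=28

7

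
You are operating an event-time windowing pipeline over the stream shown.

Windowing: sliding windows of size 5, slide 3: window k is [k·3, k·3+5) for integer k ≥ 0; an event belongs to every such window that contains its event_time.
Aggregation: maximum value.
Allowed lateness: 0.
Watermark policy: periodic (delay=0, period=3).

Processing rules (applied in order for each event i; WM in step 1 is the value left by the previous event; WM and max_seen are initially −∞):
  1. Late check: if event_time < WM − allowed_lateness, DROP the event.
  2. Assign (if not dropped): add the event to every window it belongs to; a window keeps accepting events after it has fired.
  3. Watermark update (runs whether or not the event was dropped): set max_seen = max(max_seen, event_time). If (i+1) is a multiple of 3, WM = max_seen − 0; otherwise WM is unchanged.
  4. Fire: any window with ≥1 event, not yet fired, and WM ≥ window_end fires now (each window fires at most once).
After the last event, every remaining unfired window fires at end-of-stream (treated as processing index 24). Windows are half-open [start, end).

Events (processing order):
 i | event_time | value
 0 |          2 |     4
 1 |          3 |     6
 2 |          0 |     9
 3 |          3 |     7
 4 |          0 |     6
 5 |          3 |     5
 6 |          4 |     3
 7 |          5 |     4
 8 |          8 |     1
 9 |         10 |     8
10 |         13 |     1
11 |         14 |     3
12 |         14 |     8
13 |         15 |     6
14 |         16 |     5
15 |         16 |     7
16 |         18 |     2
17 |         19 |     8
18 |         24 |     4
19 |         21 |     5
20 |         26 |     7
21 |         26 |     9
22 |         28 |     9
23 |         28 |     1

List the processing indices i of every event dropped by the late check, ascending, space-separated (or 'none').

i=0 t=2 v=4: → [0,5); WM=−∞
i=1 t=3 v=6: → [3,8),[0,5); WM=−∞
i=2 t=0 v=9: → [0,5); WM=3
i=3 t=3 v=7: → [3,8),[0,5); WM=3
i=4 t=0 v=6: DROP (t<3-0); WM=3
i=5 t=3 v=5: → [3,8),[0,5); WM=3
i=6 t=4 v=3: → [3,8),[0,5); WM=3
i=7 t=5 v=4: → [3,8); WM=3
i=8 t=8 v=1: → [6,11); WM=8; [0,5) fires=9 [3,8) fires=7
i=9 t=10 v=8: → [9,14),[6,11); WM=8
i=10 t=13 v=1: → [12,17),[9,14); WM=8
i=11 t=14 v=3: → [12,17); WM=14; [6,11) fires=8 [9,14) fires=8
i=12 t=14 v=8: → [12,17); WM=14
i=13 t=15 v=6: → [15,20),[12,17); WM=14
i=14 t=16 v=5: → [15,20),[12,17); WM=16
i=15 t=16 v=7: → [15,20),[12,17); WM=16
i=16 t=18 v=2: → [18,23),[15,20); WM=16
i=17 t=19 v=8: → [18,23),[15,20); WM=19; [12,17) fires=8
i=18 t=24 v=4: → [24,29),[21,26); WM=19
i=19 t=21 v=5: → [21,26),[18,23); WM=19
i=20 t=26 v=7: → [24,29); WM=26; [15,20) fires=8 [18,23) fires=8 [21,26) fires=5
i=21 t=26 v=9: → [24,29); WM=26
i=22 t=28 v=9: → [27,32),[24,29); WM=26
i=23 t=28 v=1: → [27,32),[24,29); WM=28

4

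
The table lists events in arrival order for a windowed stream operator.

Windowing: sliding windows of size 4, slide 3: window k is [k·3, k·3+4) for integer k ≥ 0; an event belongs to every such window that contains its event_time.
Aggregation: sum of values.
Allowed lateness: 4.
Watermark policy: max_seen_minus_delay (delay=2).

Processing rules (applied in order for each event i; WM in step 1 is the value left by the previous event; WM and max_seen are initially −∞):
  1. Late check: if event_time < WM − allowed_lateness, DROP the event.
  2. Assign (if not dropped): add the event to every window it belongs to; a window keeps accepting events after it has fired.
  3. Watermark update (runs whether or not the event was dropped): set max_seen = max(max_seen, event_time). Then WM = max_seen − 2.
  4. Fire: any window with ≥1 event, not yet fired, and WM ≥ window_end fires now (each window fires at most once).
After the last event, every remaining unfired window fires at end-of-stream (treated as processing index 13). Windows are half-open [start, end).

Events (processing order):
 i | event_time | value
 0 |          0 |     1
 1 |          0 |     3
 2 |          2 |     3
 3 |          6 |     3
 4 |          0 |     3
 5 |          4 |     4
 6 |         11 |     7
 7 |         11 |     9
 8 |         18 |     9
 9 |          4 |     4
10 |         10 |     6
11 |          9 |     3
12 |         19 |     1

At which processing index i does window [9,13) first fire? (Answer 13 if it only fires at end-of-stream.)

8

i=0 t=0 v=1: → [0,4); WM=-2
i=1 t=0 v=3: → [0,4); WM=-2
i=2 t=2 v=3: → [0,4); WM=0
i=3 t=6 v=3: → [6,10),[3,7); WM=4; [0,4) fires=7
i=4 t=0 v=3: → [0,4); WM=4
i=5 t=4 v=4: → [3,7); WM=4
i=6 t=11 v=7: → [9,13); WM=9; [3,7) fires=7
i=7 t=11 v=9: → [9,13); WM=9
i=8 t=18 v=9: → [18,22),[15,19); WM=16; [6,10) fires=3 [9,13) fires=16
i=9 t=4 v=4: DROP (t<16-4); WM=16
i=10 t=10 v=6: DROP (t<16-4); WM=16
i=11 t=9 v=3: DROP (t<16-4); WM=16
i=12 t=19 v=1: → [18,22); WM=17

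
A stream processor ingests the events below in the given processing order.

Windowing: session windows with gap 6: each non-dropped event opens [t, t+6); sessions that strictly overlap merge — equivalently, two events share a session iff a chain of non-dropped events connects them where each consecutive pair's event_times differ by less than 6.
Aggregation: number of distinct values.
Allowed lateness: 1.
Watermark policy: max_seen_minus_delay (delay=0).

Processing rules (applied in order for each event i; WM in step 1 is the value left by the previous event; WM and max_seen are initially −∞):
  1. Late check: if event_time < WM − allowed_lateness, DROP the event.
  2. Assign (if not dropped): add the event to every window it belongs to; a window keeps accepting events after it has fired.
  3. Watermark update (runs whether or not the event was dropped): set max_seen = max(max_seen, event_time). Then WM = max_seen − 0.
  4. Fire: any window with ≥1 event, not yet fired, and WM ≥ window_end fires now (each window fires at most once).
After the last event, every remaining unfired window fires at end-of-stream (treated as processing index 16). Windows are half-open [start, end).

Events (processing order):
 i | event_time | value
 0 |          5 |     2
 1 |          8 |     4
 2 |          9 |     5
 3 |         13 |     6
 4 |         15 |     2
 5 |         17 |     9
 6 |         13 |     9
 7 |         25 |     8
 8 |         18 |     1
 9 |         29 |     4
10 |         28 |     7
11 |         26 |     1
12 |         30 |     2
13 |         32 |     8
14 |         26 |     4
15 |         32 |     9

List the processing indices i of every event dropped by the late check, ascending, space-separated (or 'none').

i=0 t=5 v=2: → [5,11); WM=5
i=1 t=8 v=4: → [5,14); WM=8
i=2 t=9 v=5: → [5,15); WM=9
i=3 t=13 v=6: → [5,19); WM=13
i=4 t=15 v=2: → [5,21); WM=15
i=5 t=17 v=9: → [5,23); WM=17
i=6 t=13 v=9: DROP (t<17-1); WM=17
i=7 t=25 v=8: → [25,31); WM=25
i=8 t=18 v=1: DROP (t<25-1); WM=25
i=9 t=29 v=4: → [25,35); WM=29
i=10 t=28 v=7: → [25,35); WM=29
i=11 t=26 v=1: DROP (t<29-1); WM=29
i=12 t=30 v=2: → [25,36); WM=30
i=13 t=32 v=8: → [25,38); WM=32
i=14 t=26 v=4: DROP (t<32-1); WM=32
i=15 t=32 v=9: → [25,38); WM=32

6 8 11 14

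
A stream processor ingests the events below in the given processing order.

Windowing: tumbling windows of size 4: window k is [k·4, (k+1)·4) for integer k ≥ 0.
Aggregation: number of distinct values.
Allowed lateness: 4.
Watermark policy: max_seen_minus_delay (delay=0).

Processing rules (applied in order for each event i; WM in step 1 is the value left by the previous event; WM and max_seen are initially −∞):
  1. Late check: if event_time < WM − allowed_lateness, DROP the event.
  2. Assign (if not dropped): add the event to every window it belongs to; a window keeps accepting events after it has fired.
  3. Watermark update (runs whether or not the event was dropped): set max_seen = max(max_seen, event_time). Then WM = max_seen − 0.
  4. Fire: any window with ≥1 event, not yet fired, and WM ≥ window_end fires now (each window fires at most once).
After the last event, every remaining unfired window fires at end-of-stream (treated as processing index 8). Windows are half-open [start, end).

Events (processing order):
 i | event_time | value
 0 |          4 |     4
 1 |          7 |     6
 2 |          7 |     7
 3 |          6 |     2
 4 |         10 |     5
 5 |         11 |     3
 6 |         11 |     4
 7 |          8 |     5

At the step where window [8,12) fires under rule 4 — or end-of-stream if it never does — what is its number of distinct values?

3

i=0 t=4 v=4: → [4,8); WM=4
i=1 t=7 v=6: → [4,8); WM=7
i=2 t=7 v=7: → [4,8); WM=7
i=3 t=6 v=2: → [4,8); WM=7
i=4 t=10 v=5: → [8,12); WM=10; [4,8) fires=4
i=5 t=11 v=3: → [8,12); WM=11
i=6 t=11 v=4: → [8,12); WM=11
i=7 t=8 v=5: → [8,12); WM=11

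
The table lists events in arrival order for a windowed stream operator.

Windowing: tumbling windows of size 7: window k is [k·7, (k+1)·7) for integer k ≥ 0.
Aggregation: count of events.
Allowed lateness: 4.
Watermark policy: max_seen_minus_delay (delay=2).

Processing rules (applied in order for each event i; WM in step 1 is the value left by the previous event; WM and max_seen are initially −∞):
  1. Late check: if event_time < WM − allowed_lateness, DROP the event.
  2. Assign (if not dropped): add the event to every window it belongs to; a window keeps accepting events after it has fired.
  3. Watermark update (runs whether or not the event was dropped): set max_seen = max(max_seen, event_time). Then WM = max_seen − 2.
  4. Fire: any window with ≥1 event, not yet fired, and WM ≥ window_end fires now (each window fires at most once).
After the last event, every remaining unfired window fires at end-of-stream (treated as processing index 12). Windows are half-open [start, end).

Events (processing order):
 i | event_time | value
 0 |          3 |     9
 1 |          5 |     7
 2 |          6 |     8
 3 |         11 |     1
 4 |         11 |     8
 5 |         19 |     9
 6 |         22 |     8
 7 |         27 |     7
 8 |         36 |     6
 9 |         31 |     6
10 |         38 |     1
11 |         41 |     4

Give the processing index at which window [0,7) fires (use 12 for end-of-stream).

3

i=0 t=3 v=9: → [0,7); WM=1
i=1 t=5 v=7: → [0,7); WM=3
i=2 t=6 v=8: → [0,7); WM=4
i=3 t=11 v=1: → [7,14); WM=9; [0,7) fires=3
i=4 t=11 v=8: → [7,14); WM=9
i=5 t=19 v=9: → [14,21); WM=17; [7,14) fires=2
i=6 t=22 v=8: → [21,28); WM=20
i=7 t=27 v=7: → [21,28); WM=25; [14,21) fires=1
i=8 t=36 v=6: → [35,42); WM=34; [21,28) fires=2
i=9 t=31 v=6: → [28,35); WM=34
i=10 t=38 v=1: → [35,42); WM=36; [28,35) fires=1
i=11 t=41 v=4: → [35,42); WM=39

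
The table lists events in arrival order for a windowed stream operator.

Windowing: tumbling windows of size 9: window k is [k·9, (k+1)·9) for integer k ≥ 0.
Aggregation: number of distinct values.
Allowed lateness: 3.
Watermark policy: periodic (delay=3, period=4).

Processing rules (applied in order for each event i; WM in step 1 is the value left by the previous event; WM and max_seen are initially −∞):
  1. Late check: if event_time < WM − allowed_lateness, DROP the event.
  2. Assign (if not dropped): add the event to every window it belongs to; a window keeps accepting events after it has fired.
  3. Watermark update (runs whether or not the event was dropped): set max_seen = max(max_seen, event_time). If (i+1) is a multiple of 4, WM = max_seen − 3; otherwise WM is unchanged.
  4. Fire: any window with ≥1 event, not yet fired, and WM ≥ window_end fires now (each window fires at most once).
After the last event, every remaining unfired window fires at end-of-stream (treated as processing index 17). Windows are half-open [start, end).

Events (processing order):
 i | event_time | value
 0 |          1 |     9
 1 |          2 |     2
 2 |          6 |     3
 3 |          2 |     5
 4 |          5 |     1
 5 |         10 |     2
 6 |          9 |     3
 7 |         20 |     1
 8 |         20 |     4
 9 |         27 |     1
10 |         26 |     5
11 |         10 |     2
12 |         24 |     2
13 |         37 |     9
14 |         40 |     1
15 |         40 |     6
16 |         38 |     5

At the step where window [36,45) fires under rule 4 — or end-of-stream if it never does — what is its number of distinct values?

4

i=0 t=1 v=9: → [0,9); WM=−∞
i=1 t=2 v=2: → [0,9); WM=−∞
i=2 t=6 v=3: → [0,9); WM=−∞
i=3 t=2 v=5: → [0,9); WM=3
i=4 t=5 v=1: → [0,9); WM=3
i=5 t=10 v=2: → [9,18); WM=3
i=6 t=9 v=3: → [9,18); WM=3
i=7 t=20 v=1: → [18,27); WM=17; [0,9) fires=5
i=8 t=20 v=4: → [18,27); WM=17
i=9 t=27 v=1: → [27,36); WM=17
i=10 t=26 v=5: → [18,27); WM=17
i=11 t=10 v=2: DROP (t<17-3); WM=24; [9,18) fires=2
i=12 t=24 v=2: → [18,27); WM=24
i=13 t=37 v=9: → [36,45); WM=24
i=14 t=40 v=1: → [36,45); WM=24
i=15 t=40 v=6: → [36,45); WM=37; [18,27) fires=4 [27,36) fires=1
i=16 t=38 v=5: → [36,45); WM=37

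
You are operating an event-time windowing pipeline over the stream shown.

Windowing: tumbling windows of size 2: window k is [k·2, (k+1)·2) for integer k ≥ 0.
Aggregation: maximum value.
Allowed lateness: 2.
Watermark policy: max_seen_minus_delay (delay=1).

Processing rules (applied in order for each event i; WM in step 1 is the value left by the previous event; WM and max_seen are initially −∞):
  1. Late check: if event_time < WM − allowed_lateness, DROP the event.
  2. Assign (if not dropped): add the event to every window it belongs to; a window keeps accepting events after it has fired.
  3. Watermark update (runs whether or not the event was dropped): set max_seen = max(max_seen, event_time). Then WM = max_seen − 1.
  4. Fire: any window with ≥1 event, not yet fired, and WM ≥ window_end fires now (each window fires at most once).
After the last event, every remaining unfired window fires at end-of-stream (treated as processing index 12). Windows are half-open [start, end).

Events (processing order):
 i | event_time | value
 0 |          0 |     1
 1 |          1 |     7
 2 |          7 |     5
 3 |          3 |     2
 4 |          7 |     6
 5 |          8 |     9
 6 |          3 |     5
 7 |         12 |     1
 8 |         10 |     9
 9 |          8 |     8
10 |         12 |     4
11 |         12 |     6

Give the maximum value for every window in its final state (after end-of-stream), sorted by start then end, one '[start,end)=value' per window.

i=0 t=0 v=1: → [0,2); WM=-1
i=1 t=1 v=7: → [0,2); WM=0
i=2 t=7 v=5: → [6,8); WM=6; [0,2) fires=7
i=3 t=3 v=2: DROP (t<6-2); WM=6
i=4 t=7 v=6: → [6,8); WM=6
i=5 t=8 v=9: → [8,10); WM=7
i=6 t=3 v=5: DROP (t<7-2); WM=7
i=7 t=12 v=1: → [12,14); WM=11; [6,8) fires=6 [8,10) fires=9
i=8 t=10 v=9: → [10,12); WM=11
i=9 t=8 v=8: DROP (t<11-2); WM=11
i=10 t=12 v=4: → [12,14); WM=11
i=11 t=12 v=6: → [12,14); WM=11

[0,2)=7 [6,8)=6 [8,10)=9 [10,12)=9 [12,14)=6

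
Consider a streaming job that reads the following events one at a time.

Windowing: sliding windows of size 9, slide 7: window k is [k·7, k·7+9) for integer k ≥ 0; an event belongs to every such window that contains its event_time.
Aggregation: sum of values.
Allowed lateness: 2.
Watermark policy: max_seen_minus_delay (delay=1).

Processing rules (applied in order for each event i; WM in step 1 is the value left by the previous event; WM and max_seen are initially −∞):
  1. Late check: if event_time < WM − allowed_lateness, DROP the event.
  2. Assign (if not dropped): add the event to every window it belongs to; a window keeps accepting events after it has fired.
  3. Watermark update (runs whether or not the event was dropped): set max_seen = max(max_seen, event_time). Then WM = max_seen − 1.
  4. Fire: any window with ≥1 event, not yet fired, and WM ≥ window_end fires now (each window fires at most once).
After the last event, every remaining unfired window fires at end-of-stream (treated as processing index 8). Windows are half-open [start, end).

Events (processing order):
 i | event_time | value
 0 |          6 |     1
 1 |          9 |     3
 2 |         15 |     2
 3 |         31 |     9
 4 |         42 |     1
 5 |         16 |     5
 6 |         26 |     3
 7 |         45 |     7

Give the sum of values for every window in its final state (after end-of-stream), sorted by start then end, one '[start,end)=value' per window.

i=0 t=6 v=1: → [0,9); WM=5
i=1 t=9 v=3: → [7,16); WM=8
i=2 t=15 v=2: → [14,23),[7,16); WM=14; [0,9) fires=1
i=3 t=31 v=9: → [28,37); WM=30; [7,16) fires=5 [14,23) fires=2
i=4 t=42 v=1: → [42,51),[35,44); WM=41; [28,37) fires=9
i=5 t=16 v=5: DROP (t<41-2); WM=41
i=6 t=26 v=3: DROP (t<41-2); WM=41
i=7 t=45 v=7: → [42,51); WM=44; [35,44) fires=1

[0,9)=1 [7,16)=5 [14,23)=2 [28,37)=9 [35,44)=1 [42,51)=8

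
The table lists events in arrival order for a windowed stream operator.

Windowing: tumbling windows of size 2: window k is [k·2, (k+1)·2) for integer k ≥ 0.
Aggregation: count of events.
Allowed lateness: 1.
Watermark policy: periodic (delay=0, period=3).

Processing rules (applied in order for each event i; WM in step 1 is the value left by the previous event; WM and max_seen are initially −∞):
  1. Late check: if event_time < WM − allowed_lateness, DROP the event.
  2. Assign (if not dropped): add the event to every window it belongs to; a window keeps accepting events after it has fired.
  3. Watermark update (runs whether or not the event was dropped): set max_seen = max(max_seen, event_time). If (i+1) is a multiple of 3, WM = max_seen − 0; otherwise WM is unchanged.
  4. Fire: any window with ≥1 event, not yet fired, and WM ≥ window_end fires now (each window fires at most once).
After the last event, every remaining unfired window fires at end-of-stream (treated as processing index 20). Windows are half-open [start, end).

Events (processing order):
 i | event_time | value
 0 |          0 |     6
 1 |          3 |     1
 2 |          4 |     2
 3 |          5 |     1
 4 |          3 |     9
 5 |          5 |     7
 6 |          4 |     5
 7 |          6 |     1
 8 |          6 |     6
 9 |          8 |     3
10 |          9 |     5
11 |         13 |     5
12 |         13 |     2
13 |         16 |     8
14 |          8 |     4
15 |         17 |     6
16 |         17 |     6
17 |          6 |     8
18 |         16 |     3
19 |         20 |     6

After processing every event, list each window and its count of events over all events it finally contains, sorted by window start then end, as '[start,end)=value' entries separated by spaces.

i=0 t=0 v=6: → [0,2); WM=−∞
i=1 t=3 v=1: → [2,4); WM=−∞
i=2 t=4 v=2: → [4,6); WM=4; [0,2) fires=1 [2,4) fires=1
i=3 t=5 v=1: → [4,6); WM=4
i=4 t=3 v=9: → [2,4); WM=4
i=5 t=5 v=7: → [4,6); WM=5
i=6 t=4 v=5: → [4,6); WM=5
i=7 t=6 v=1: → [6,8); WM=5
i=8 t=6 v=6: → [6,8); WM=6; [4,6) fires=4
i=9 t=8 v=3: → [8,10); WM=6
i=10 t=9 v=5: → [8,10); WM=6
i=11 t=13 v=5: → [12,14); WM=13; [6,8) fires=2 [8,10) fires=2
i=12 t=13 v=2: → [12,14); WM=13
i=13 t=16 v=8: → [16,18); WM=13
i=14 t=8 v=4: DROP (t<13-1); WM=16; [12,14) fires=2
i=15 t=17 v=6: → [16,18); WM=16
i=16 t=17 v=6: → [16,18); WM=16
i=17 t=6 v=8: DROP (t<16-1); WM=17
i=18 t=16 v=3: → [16,18); WM=17
i=19 t=20 v=6: → [20,22); WM=17

[0,2)=1 [2,4)=2 [4,6)=4 [6,8)=2 [8,10)=2 [12,14)=2 [16,18)=4 [20,22)=1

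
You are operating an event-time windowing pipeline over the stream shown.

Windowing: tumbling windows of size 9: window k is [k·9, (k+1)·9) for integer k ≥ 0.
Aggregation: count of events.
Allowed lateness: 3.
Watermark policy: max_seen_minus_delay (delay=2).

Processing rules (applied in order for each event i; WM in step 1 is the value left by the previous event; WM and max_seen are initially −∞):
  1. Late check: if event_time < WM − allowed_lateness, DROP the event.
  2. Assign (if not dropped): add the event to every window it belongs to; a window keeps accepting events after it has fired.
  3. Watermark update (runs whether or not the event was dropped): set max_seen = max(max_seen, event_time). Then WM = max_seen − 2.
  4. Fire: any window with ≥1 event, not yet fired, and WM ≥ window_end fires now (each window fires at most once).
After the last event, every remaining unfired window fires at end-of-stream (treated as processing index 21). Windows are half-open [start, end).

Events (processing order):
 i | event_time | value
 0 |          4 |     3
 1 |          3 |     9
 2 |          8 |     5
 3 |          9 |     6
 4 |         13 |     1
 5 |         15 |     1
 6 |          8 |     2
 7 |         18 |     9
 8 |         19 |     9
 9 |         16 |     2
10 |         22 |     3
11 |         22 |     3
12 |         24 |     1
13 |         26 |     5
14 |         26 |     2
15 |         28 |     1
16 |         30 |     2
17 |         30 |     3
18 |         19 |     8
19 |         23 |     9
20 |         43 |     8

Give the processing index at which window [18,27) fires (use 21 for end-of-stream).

i=0 t=4 v=3: → [0,9); WM=2
i=1 t=3 v=9: → [0,9); WM=2
i=2 t=8 v=5: → [0,9); WM=6
i=3 t=9 v=6: → [9,18); WM=7
i=4 t=13 v=1: → [9,18); WM=11; [0,9) fires=3
i=5 t=15 v=1: → [9,18); WM=13
i=6 t=8 v=2: DROP (t<13-3); WM=13
i=7 t=18 v=9: → [18,27); WM=16
i=8 t=19 v=9: → [18,27); WM=17
i=9 t=16 v=2: → [9,18); WM=17
i=10 t=22 v=3: → [18,27); WM=20; [9,18) fires=4
i=11 t=22 v=3: → [18,27); WM=20
i=12 t=24 v=1: → [18,27); WM=22
i=13 t=26 v=5: → [18,27); WM=24
i=14 t=26 v=2: → [18,27); WM=24
i=15 t=28 v=1: → [27,36); WM=26
i=16 t=30 v=2: → [27,36); WM=28; [18,27) fires=7
i=17 t=30 v=3: → [27,36); WM=28
i=18 t=19 v=8: DROP (t<28-3); WM=28
i=19 t=23 v=9: DROP (t<28-3); WM=28
i=20 t=43 v=8: → [36,45); WM=41; [27,36) fires=3

16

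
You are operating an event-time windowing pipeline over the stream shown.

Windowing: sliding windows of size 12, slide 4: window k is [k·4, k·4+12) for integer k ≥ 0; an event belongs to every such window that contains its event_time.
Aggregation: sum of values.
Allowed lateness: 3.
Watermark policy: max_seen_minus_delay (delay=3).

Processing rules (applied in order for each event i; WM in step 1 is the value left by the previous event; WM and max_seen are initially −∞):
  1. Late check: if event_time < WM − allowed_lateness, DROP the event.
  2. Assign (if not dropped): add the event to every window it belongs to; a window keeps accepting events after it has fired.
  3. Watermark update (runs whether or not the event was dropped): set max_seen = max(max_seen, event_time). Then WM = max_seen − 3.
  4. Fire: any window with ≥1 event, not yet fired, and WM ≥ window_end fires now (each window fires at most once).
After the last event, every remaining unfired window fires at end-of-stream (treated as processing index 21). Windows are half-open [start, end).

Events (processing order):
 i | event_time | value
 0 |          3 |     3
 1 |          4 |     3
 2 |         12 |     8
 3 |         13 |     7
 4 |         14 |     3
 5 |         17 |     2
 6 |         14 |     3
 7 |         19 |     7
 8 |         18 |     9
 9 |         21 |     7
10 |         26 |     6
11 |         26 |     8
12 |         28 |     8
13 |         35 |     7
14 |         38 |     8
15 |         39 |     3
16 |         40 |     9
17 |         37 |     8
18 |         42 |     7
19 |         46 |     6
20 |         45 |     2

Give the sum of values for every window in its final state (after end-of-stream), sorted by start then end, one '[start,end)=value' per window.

[0,12)=6 [4,16)=24 [8,20)=39 [12,24)=46 [16,28)=39 [20,32)=29 [24,36)=29 [28,40)=34 [32,44)=42 [36,48)=43 [40,52)=24 [44,56)=8

i=0 t=3 v=3: → [0,12); WM=0
i=1 t=4 v=3: → [4,16),[0,12); WM=1
i=2 t=12 v=8: → [12,24),[8,20),[4,16); WM=9
i=3 t=13 v=7: → [12,24),[8,20),[4,16); WM=10
i=4 t=14 v=3: → [12,24),[8,20),[4,16); WM=11
i=5 t=17 v=2: → [16,28),[12,24),[8,20); WM=14; [0,12) fires=6
i=6 t=14 v=3: → [12,24),[8,20),[4,16); WM=14
i=7 t=19 v=7: → [16,28),[12,24),[8,20); WM=16; [4,16) fires=24
i=8 t=18 v=9: → [16,28),[12,24),[8,20); WM=16
i=9 t=21 v=7: → [20,32),[16,28),[12,24); WM=18
i=10 t=26 v=6: → [24,36),[20,32),[16,28); WM=23; [8,20) fires=39
i=11 t=26 v=8: → [24,36),[20,32),[16,28); WM=23
i=12 t=28 v=8: → [28,40),[24,36),[20,32); WM=25; [12,24) fires=46
i=13 t=35 v=7: → [32,44),[28,40),[24,36); WM=32; [16,28) fires=39 [20,32) fires=29
i=14 t=38 v=8: → [36,48),[32,44),[28,40); WM=35
i=15 t=39 v=3: → [36,48),[32,44),[28,40); WM=36; [24,36) fires=29
i=16 t=40 v=9: → [40,52),[36,48),[32,44); WM=37
i=17 t=37 v=8: → [36,48),[32,44),[28,40); WM=37
i=18 t=42 v=7: → [40,52),[36,48),[32,44); WM=39
i=19 t=46 v=6: → [44,56),[40,52),[36,48); WM=43; [28,40) fires=34
i=20 t=45 v=2: → [44,56),[40,52),[36,48); WM=43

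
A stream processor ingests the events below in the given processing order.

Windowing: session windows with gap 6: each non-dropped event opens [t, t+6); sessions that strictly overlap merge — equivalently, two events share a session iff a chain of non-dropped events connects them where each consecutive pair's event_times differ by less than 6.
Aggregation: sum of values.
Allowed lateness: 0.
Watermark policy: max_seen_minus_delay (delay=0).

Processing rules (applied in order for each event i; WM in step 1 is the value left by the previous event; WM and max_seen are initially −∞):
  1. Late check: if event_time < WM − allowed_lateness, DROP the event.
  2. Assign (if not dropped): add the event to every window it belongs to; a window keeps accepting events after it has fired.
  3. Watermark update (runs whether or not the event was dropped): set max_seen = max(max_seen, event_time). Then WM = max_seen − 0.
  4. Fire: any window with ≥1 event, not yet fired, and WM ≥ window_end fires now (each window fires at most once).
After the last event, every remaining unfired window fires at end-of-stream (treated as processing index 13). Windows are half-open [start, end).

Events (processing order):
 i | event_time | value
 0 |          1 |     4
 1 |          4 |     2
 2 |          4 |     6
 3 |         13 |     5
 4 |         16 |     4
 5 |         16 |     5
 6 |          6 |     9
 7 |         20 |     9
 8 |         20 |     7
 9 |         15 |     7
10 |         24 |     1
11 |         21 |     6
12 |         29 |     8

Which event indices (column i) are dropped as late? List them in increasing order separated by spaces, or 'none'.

6 9 11

i=0 t=1 v=4: → [1,7); WM=1
i=1 t=4 v=2: → [1,10); WM=4
i=2 t=4 v=6: → [1,10); WM=4
i=3 t=13 v=5: → [13,19); WM=13
i=4 t=16 v=4: → [13,22); WM=16
i=5 t=16 v=5: → [13,22); WM=16
i=6 t=6 v=9: DROP (t<16-0); WM=16
i=7 t=20 v=9: → [13,26); WM=20
i=8 t=20 v=7: → [13,26); WM=20
i=9 t=15 v=7: DROP (t<20-0); WM=20
i=10 t=24 v=1: → [13,30); WM=24
i=11 t=21 v=6: DROP (t<24-0); WM=24
i=12 t=29 v=8: → [13,35); WM=29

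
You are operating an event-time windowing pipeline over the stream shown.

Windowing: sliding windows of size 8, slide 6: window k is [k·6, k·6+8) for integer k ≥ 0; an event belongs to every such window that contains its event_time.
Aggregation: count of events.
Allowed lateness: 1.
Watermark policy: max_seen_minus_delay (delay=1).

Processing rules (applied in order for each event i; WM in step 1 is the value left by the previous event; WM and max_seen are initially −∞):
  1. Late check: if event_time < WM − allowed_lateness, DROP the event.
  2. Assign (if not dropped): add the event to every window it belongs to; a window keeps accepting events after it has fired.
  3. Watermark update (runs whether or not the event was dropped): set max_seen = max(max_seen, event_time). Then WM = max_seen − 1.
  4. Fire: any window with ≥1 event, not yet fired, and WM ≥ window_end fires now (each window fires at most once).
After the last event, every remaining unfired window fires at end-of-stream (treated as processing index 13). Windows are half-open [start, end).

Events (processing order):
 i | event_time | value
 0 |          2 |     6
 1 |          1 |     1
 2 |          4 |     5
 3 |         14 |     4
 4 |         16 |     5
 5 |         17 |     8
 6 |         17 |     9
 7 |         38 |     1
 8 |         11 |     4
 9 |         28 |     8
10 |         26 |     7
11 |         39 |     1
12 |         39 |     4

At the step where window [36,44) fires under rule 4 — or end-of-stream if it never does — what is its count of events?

3

i=0 t=2 v=6: → [0,8); WM=1
i=1 t=1 v=1: → [0,8); WM=1
i=2 t=4 v=5: → [0,8); WM=3
i=3 t=14 v=4: → [12,20); WM=13; [0,8) fires=3
i=4 t=16 v=5: → [12,20); WM=15
i=5 t=17 v=8: → [12,20); WM=16
i=6 t=17 v=9: → [12,20); WM=16
i=7 t=38 v=1: → [36,44); WM=37; [12,20) fires=4
i=8 t=11 v=4: DROP (t<37-1); WM=37
i=9 t=28 v=8: DROP (t<37-1); WM=37
i=10 t=26 v=7: DROP (t<37-1); WM=37
i=11 t=39 v=1: → [36,44); WM=38
i=12 t=39 v=4: → [36,44); WM=38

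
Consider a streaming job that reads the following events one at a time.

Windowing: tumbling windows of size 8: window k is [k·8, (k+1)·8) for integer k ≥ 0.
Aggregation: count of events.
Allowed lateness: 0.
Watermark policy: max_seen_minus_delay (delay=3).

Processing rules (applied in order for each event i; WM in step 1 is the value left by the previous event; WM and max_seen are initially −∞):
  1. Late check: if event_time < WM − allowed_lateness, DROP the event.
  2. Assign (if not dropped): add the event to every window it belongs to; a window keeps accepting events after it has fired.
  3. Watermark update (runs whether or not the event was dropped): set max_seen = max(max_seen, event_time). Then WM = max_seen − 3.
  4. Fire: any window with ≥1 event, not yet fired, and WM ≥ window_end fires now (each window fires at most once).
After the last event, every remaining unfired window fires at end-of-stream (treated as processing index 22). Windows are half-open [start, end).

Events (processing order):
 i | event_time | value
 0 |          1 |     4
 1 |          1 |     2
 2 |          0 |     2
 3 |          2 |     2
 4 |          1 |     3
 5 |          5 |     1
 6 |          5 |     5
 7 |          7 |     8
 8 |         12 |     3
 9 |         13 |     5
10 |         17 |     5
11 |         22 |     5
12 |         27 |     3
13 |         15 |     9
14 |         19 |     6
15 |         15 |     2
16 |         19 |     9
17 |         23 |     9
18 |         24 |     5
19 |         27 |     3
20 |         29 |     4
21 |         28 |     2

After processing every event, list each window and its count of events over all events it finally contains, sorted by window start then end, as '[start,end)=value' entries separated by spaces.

[0,8)=8 [8,16)=2 [16,24)=2 [24,32)=5

i=0 t=1 v=4: → [0,8); WM=-2
i=1 t=1 v=2: → [0,8); WM=-2
i=2 t=0 v=2: → [0,8); WM=-2
i=3 t=2 v=2: → [0,8); WM=-1
i=4 t=1 v=3: → [0,8); WM=-1
i=5 t=5 v=1: → [0,8); WM=2
i=6 t=5 v=5: → [0,8); WM=2
i=7 t=7 v=8: → [0,8); WM=4
i=8 t=12 v=3: → [8,16); WM=9; [0,8) fires=8
i=9 t=13 v=5: → [8,16); WM=10
i=10 t=17 v=5: → [16,24); WM=14
i=11 t=22 v=5: → [16,24); WM=19; [8,16) fires=2
i=12 t=27 v=3: → [24,32); WM=24; [16,24) fires=2
i=13 t=15 v=9: DROP (t<24-0); WM=24
i=14 t=19 v=6: DROP (t<24-0); WM=24
i=15 t=15 v=2: DROP (t<24-0); WM=24
i=16 t=19 v=9: DROP (t<24-0); WM=24
i=17 t=23 v=9: DROP (t<24-0); WM=24
i=18 t=24 v=5: → [24,32); WM=24
i=19 t=27 v=3: → [24,32); WM=24
i=20 t=29 v=4: → [24,32); WM=26
i=21 t=28 v=2: → [24,32); WM=26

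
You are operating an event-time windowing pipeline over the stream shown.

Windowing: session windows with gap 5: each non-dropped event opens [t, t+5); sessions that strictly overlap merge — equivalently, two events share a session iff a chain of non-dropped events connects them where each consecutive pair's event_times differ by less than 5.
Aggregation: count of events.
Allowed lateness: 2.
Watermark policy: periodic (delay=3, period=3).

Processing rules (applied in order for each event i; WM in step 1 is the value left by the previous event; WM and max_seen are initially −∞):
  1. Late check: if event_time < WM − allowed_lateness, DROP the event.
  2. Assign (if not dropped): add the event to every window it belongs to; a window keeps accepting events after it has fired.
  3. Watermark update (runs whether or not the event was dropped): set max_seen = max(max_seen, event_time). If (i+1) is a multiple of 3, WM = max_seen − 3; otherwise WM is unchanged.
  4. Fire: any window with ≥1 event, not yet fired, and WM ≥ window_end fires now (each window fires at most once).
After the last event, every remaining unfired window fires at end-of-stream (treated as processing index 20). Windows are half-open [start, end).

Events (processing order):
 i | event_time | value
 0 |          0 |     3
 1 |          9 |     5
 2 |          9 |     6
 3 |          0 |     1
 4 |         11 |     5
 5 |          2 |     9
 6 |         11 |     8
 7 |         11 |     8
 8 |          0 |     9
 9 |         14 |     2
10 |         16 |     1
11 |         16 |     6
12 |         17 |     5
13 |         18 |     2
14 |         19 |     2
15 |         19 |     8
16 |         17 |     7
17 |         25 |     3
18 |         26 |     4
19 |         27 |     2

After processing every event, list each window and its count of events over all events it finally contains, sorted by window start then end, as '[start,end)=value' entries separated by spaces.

i=0 t=0 v=3: → [0,5); WM=−∞
i=1 t=9 v=5: → [9,14); WM=−∞
i=2 t=9 v=6: → [9,14); WM=6
i=3 t=0 v=1: DROP (t<6-2); WM=6
i=4 t=11 v=5: → [9,16); WM=6
i=5 t=2 v=9: DROP (t<6-2); WM=8
i=6 t=11 v=8: → [9,16); WM=8
i=7 t=11 v=8: → [9,16); WM=8
i=8 t=0 v=9: DROP (t<8-2); WM=8
i=9 t=14 v=2: → [9,19); WM=8
i=10 t=16 v=1: → [9,21); WM=8
i=11 t=16 v=6: → [9,21); WM=13
i=12 t=17 v=5: → [9,22); WM=13
i=13 t=18 v=2: → [9,23); WM=13
i=14 t=19 v=2: → [9,24); WM=16
i=15 t=19 v=8: → [9,24); WM=16
i=16 t=17 v=7: → [9,24); WM=16
i=17 t=25 v=3: → [25,30); WM=22
i=18 t=26 v=4: → [25,31); WM=22
i=19 t=27 v=2: → [25,32); WM=22

[0,5)=1 [9,24)=13 [25,32)=3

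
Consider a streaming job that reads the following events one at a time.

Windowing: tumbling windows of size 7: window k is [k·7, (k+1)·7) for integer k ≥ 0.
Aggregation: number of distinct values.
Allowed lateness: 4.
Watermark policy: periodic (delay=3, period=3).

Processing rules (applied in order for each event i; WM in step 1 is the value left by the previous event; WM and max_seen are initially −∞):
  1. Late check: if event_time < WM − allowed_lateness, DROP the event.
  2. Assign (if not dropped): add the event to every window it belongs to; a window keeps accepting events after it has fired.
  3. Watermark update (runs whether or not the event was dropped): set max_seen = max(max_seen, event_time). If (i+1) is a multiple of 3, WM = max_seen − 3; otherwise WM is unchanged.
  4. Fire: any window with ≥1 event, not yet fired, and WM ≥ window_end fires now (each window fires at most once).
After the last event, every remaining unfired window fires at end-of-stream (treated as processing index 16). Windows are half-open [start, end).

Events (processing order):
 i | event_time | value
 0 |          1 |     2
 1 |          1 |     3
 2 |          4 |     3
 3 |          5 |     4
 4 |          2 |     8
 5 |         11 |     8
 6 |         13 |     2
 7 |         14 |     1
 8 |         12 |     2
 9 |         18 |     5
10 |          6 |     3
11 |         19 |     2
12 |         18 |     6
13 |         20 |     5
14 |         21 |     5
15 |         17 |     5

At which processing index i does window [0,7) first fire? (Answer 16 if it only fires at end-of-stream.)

i=0 t=1 v=2: → [0,7); WM=−∞
i=1 t=1 v=3: → [0,7); WM=−∞
i=2 t=4 v=3: → [0,7); WM=1
i=3 t=5 v=4: → [0,7); WM=1
i=4 t=2 v=8: → [0,7); WM=1
i=5 t=11 v=8: → [7,14); WM=8; [0,7) fires=4
i=6 t=13 v=2: → [7,14); WM=8
i=7 t=14 v=1: → [14,21); WM=8
i=8 t=12 v=2: → [7,14); WM=11
i=9 t=18 v=5: → [14,21); WM=11
i=10 t=6 v=3: DROP (t<11-4); WM=11
i=11 t=19 v=2: → [14,21); WM=16; [7,14) fires=2
i=12 t=18 v=6: → [14,21); WM=16
i=13 t=20 v=5: → [14,21); WM=16
i=14 t=21 v=5: → [21,28); WM=18
i=15 t=17 v=5: → [14,21); WM=18

5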